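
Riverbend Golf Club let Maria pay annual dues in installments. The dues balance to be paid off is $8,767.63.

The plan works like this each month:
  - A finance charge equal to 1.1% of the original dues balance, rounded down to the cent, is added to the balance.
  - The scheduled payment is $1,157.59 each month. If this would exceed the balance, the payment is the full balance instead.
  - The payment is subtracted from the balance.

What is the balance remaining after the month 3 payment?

Month 1: $8,767.63 +$96.44 interest = $8,864.07; pay $1,157.59 → $7,706.48
Month 2: $7,706.48 +$96.44 interest = $7,802.92; pay $1,157.59 → $6,645.33
Month 3: $6,645.33 +$96.44 interest = $6,741.77; pay $1,157.59 → $5,584.18

$5,584.18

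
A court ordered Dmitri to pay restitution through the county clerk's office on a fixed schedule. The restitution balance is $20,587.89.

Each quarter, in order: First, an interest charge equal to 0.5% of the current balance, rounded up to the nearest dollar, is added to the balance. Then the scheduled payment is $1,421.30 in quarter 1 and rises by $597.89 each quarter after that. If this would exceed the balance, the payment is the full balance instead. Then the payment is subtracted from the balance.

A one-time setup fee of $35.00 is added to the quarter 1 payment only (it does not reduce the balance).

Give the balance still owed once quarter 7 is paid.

# | Opening | Interest | Payment | Fee | End bal
1 | $20,587.89 | $103.00 | $1,421.30 | $35.00 | $19,269.59
2 | $19,269.59 | $97.00 | $2,019.19 | — | $17,347.40
3 | $17,347.40 | $87.00 | $2,617.08 | — | $14,817.32
4 | $14,817.32 | $75.00 | $3,214.97 | — | $11,677.35
5 | $11,677.35 | $59.00 | $3,812.86 | — | $7,923.49
6 | $7,923.49 | $40.00 | $4,410.75 | — | $3,552.74
7 | $3,552.74 | $18.00 | $3,570.74 | — | $0.00

$0.00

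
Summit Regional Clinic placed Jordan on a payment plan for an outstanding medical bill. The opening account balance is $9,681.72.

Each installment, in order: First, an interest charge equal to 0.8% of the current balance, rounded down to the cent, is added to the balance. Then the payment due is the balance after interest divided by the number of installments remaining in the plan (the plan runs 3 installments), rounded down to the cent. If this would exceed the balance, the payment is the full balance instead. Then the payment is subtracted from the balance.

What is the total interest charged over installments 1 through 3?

Installment 1: opening $9,681.72; interest $77.45 → $9,759.17; payment $3,253.05; balance $6,506.12
Installment 2: opening $6,506.12; interest $52.04 → $6,558.16; payment $3,279.08; balance $3,279.08
Installment 3: opening $3,279.08; interest $26.23 → $3,305.31; payment $3,305.31; balance $0.00
Total interest: $77.45 + $52.04 + $26.23 = $155.72

$155.72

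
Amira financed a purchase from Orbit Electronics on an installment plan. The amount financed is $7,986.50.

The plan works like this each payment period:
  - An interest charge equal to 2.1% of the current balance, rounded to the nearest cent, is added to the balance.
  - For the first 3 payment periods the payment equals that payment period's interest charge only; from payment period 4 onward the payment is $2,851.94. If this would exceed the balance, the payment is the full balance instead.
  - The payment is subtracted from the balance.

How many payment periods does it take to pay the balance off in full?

6

Payment period 1: opening $7,986.50; interest $167.72 → $8,154.22; payment $167.72; balance $7,986.50
Payment period 2: opening $7,986.50; interest $167.72 → $8,154.22; payment $167.72; balance $7,986.50
Payment period 3: opening $7,986.50; interest $167.72 → $8,154.22; payment $167.72; balance $7,986.50
Payment period 4: opening $7,986.50; interest $167.72 → $8,154.22; payment $2,851.94; balance $5,302.28
Payment period 5: opening $5,302.28; interest $111.35 → $5,413.63; payment $2,851.94; balance $2,561.69
Payment period 6: opening $2,561.69; interest $53.80 → $2,615.49; payment $2,615.49; balance $0.00
Balance reaches $0.00 in payment period 6.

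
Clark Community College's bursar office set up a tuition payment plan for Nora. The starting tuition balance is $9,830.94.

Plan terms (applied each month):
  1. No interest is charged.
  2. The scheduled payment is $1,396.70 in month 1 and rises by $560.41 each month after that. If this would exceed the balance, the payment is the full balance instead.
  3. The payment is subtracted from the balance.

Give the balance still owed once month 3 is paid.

Month 1: opening $9,830.94; payment $1,396.70; balance $8,434.24
Month 2: opening $8,434.24; payment $1,957.11; balance $6,477.13
Month 3: opening $6,477.13; payment $2,517.52; balance $3,959.61

$3,959.61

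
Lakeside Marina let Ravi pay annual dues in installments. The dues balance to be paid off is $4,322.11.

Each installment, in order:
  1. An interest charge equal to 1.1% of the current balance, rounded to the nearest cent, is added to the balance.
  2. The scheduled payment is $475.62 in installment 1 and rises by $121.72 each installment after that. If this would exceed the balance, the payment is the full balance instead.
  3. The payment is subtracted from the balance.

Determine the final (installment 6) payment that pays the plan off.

Installment 1: $4,322.11 +$47.54 interest = $4,369.65; pay $475.62 → $3,894.03
Installment 2: $3,894.03 +$42.83 interest = $3,936.86; pay $597.34 → $3,339.52
Installment 3: $3,339.52 +$36.73 interest = $3,376.25; pay $719.06 → $2,657.19
Installment 4: $2,657.19 +$29.23 interest = $2,686.42; pay $840.78 → $1,845.64
Installment 5: $1,845.64 +$20.30 interest = $1,865.94; pay $962.50 → $903.44
Installment 6: $903.44 +$9.94 interest = $913.38; pay $913.38 → $0.00

$913.38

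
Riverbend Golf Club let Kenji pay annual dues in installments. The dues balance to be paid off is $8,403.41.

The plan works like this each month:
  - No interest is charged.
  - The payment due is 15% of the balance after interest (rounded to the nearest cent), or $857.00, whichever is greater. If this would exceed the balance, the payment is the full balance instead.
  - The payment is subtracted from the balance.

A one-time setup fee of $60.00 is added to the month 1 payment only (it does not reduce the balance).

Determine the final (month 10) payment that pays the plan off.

$18.74

Month 1: $8,403.41 − $1,260.51 (+ $60.00 fee) → $7,142.90
Month 2: $7,142.90 − $1,071.44 → $6,071.46
Month 3: $6,071.46 − $910.72 → $5,160.74
Month 4: $5,160.74 − $857.00 → $4,303.74
Month 5: $4,303.74 − $857.00 → $3,446.74
Month 6: $3,446.74 − $857.00 → $2,589.74
Month 7: $2,589.74 − $857.00 → $1,732.74
Month 8: $1,732.74 − $857.00 → $875.74
Month 9: $875.74 − $857.00 → $18.74
Month 10: $18.74 − $18.74 → $0.00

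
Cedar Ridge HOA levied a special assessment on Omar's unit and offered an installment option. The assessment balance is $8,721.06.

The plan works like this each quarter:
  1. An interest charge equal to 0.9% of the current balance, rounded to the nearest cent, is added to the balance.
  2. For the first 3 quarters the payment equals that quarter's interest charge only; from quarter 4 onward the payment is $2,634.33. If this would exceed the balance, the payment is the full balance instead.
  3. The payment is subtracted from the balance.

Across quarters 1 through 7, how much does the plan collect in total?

Quarter 1: $8,721.06 +$78.49 interest = $8,799.55; pay $78.49 → $8,721.06
Quarter 2: $8,721.06 +$78.49 interest = $8,799.55; pay $78.49 → $8,721.06
Quarter 3: $8,721.06 +$78.49 interest = $8,799.55; pay $78.49 → $8,721.06
Quarter 4: $8,721.06 +$78.49 interest = $8,799.55; pay $2,634.33 → $6,165.22
Quarter 5: $6,165.22 +$55.49 interest = $6,220.71; pay $2,634.33 → $3,586.38
Quarter 6: $3,586.38 +$32.28 interest = $3,618.66; pay $2,634.33 → $984.33
Quarter 7: $984.33 +$8.86 interest = $993.19; pay $993.19 → $0.00
Total paid: $9,131.65

$9,131.65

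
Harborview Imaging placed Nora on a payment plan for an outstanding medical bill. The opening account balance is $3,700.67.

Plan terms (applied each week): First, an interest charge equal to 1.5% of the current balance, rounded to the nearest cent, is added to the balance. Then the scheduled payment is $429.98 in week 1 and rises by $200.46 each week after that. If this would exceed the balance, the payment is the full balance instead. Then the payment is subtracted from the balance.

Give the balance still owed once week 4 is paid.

$953.91

# | Opening | Interest | Payment | End bal
1 | $3,700.67 | $55.51 | $429.98 | $3,326.20
2 | $3,326.20 | $49.89 | $630.44 | $2,745.65
3 | $2,745.65 | $41.18 | $830.90 | $1,955.93
4 | $1,955.93 | $29.34 | $1,031.36 | $953.91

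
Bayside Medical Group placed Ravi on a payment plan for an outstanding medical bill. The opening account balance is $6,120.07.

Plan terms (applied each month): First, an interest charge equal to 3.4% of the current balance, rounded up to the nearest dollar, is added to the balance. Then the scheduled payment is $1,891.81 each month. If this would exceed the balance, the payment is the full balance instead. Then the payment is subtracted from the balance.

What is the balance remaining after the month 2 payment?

$2,696.45

Month 1: $6,120.07 +$209.00 interest = $6,329.07; pay $1,891.81 → $4,437.26
Month 2: $4,437.26 +$151.00 interest = $4,588.26; pay $1,891.81 → $2,696.45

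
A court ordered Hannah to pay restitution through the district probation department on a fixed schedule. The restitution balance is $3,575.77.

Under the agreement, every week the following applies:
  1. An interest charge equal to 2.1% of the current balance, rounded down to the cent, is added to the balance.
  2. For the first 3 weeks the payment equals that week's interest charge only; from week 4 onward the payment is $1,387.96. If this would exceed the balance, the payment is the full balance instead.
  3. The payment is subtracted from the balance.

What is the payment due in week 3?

$75.09

# | Opening | Interest | Payment | End bal
1 | $3,575.77 | $75.09 | $75.09 | $3,575.77
2 | $3,575.77 | $75.09 | $75.09 | $3,575.77
3 | $3,575.77 | $75.09 | $75.09 | $3,575.77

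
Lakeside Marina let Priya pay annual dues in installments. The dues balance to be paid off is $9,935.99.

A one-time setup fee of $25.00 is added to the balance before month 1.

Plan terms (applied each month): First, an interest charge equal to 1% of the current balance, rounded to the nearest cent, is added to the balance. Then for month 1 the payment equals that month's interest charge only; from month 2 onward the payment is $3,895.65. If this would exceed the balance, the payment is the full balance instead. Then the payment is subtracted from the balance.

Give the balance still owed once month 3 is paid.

Month 1: $9,960.99 +$99.61 interest = $10,060.60; pay $99.61 → $9,960.99
Month 2: $9,960.99 +$99.61 interest = $10,060.60; pay $3,895.65 → $6,164.95
Month 3: $6,164.95 +$61.65 interest = $6,226.60; pay $3,895.65 → $2,330.95

$2,330.95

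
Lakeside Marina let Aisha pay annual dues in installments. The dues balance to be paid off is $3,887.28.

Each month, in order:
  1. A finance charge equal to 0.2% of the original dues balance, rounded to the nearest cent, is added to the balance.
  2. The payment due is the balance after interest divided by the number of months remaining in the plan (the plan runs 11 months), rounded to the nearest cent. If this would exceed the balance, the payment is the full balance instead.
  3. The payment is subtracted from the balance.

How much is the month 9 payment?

$365.20

Month 1: $3,887.28 +$7.77 interest = $3,895.05; pay $354.10 → $3,540.95
Month 2: $3,540.95 +$7.77 interest = $3,548.72; pay $354.87 → $3,193.85
Month 3: $3,193.85 +$7.77 interest = $3,201.62; pay $355.74 → $2,845.88
Month 4: $2,845.88 +$7.77 interest = $2,853.65; pay $356.71 → $2,496.94
Month 5: $2,496.94 +$7.77 interest = $2,504.71; pay $357.82 → $2,146.89
Month 6: $2,146.89 +$7.77 interest = $2,154.66; pay $359.11 → $1,795.55
Month 7: $1,795.55 +$7.77 interest = $1,803.32; pay $360.66 → $1,442.66
Month 8: $1,442.66 +$7.77 interest = $1,450.43; pay $362.61 → $1,087.82
Month 9: $1,087.82 +$7.77 interest = $1,095.59; pay $365.20 → $730.39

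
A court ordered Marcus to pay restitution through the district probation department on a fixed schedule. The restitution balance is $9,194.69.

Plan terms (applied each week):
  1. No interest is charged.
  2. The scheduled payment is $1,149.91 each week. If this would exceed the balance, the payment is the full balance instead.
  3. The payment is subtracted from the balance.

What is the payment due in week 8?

$1,145.32

Week 1: $9,194.69 − $1,149.91 → $8,044.78
Week 2: $8,044.78 − $1,149.91 → $6,894.87
Week 3: $6,894.87 − $1,149.91 → $5,744.96
Week 4: $5,744.96 − $1,149.91 → $4,595.05
Week 5: $4,595.05 − $1,149.91 → $3,445.14
Week 6: $3,445.14 − $1,149.91 → $2,295.23
Week 7: $2,295.23 − $1,149.91 → $1,145.32
Week 8: $1,145.32 − $1,145.32 → $0.00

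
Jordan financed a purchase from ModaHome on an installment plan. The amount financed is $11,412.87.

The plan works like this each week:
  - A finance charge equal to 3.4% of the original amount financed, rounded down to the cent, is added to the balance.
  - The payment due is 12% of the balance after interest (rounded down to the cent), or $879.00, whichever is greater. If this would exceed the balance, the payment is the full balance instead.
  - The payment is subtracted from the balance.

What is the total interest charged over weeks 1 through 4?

Week 1: $11,412.87 +$388.03 interest = $11,800.90; pay $1,416.10 → $10,384.80
Week 2: $10,384.80 +$388.03 interest = $10,772.83; pay $1,292.73 → $9,480.10
Week 3: $9,480.10 +$388.03 interest = $9,868.13; pay $1,184.17 → $8,683.96
Week 4: $8,683.96 +$388.03 interest = $9,071.99; pay $1,088.63 → $7,983.36
Total interest: $388.03 + $388.03 + $388.03 + $388.03 = $1,552.12

$1,552.12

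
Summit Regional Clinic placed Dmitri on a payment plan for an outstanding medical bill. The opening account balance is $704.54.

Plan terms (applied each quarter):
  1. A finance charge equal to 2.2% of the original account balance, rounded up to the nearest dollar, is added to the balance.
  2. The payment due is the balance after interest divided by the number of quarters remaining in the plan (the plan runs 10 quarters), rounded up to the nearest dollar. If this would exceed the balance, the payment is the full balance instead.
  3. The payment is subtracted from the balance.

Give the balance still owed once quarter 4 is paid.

$467.54

Quarter 1: $704.54 +$16.00 interest = $720.54; pay $73.00 → $647.54
Quarter 2: $647.54 +$16.00 interest = $663.54; pay $74.00 → $589.54
Quarter 3: $589.54 +$16.00 interest = $605.54; pay $76.00 → $529.54
Quarter 4: $529.54 +$16.00 interest = $545.54; pay $78.00 → $467.54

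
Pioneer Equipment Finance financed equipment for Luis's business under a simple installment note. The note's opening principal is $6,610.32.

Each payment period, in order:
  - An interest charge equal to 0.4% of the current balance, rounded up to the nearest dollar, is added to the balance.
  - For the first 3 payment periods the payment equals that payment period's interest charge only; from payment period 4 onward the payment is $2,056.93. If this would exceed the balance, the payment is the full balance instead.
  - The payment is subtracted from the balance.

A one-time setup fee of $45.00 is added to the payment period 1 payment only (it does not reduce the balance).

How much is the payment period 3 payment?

$27.00

Payment period 1: $6,610.32 +$27.00 interest = $6,637.32; pay $27.00 (+ $45.00 fee) → $6,610.32
Payment period 2: $6,610.32 +$27.00 interest = $6,637.32; pay $27.00 → $6,610.32
Payment period 3: $6,610.32 +$27.00 interest = $6,637.32; pay $27.00 → $6,610.32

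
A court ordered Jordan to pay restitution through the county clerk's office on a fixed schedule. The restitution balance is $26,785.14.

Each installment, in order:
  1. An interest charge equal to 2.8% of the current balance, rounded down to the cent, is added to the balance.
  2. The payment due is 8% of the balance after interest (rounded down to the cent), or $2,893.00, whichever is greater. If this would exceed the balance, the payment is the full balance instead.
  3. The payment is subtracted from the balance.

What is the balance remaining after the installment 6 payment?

$12,992.63

# | Opening | Interest | Payment | End bal
1 | $26,785.14 | $749.98 | $2,893.00 | $24,642.12
2 | $24,642.12 | $689.97 | $2,893.00 | $22,439.09
3 | $22,439.09 | $628.29 | $2,893.00 | $20,174.38
4 | $20,174.38 | $564.88 | $2,893.00 | $17,846.26
5 | $17,846.26 | $499.69 | $2,893.00 | $15,452.95
6 | $15,452.95 | $432.68 | $2,893.00 | $12,992.63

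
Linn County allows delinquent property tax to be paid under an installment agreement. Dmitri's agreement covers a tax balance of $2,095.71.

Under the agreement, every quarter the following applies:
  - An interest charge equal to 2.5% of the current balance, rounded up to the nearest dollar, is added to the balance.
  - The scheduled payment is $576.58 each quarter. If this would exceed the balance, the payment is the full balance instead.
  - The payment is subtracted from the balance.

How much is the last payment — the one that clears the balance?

Quarter 1: opening $2,095.71; interest $53.00 → $2,148.71; payment $576.58; balance $1,572.13
Quarter 2: opening $1,572.13; interest $40.00 → $1,612.13; payment $576.58; balance $1,035.55
Quarter 3: opening $1,035.55; interest $26.00 → $1,061.55; payment $576.58; balance $484.97
Quarter 4: opening $484.97; interest $13.00 → $497.97; payment $497.97; balance $0.00

$497.97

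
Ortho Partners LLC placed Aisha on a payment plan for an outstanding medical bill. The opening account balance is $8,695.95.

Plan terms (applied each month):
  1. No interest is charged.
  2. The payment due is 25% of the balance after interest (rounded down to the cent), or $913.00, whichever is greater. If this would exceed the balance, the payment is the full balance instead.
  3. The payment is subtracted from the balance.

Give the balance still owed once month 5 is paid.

$1,838.46

# | Opening | Payment | End bal
1 | $8,695.95 | $2,173.98 | $6,521.97
2 | $6,521.97 | $1,630.49 | $4,891.48
3 | $4,891.48 | $1,222.87 | $3,668.61
4 | $3,668.61 | $917.15 | $2,751.46
5 | $2,751.46 | $913.00 | $1,838.46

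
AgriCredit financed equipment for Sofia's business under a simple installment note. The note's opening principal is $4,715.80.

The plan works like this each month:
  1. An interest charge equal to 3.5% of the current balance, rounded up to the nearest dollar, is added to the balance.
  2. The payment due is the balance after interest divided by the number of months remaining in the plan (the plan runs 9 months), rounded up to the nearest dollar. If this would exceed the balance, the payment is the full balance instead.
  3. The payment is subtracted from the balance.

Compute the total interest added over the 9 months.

Month 1: $4,715.80 +$166.00 interest = $4,881.80; pay $543.00 → $4,338.80
Month 2: $4,338.80 +$152.00 interest = $4,490.80; pay $562.00 → $3,928.80
Month 3: $3,928.80 +$138.00 interest = $4,066.80; pay $581.00 → $3,485.80
Month 4: $3,485.80 +$123.00 interest = $3,608.80; pay $602.00 → $3,006.80
Month 5: $3,006.80 +$106.00 interest = $3,112.80; pay $623.00 → $2,489.80
Month 6: $2,489.80 +$88.00 interest = $2,577.80; pay $645.00 → $1,932.80
Month 7: $1,932.80 +$68.00 interest = $2,000.80; pay $667.00 → $1,333.80
Month 8: $1,333.80 +$47.00 interest = $1,380.80; pay $691.00 → $689.80
Month 9: $689.80 +$25.00 interest = $714.80; pay $714.80 → $0.00
Total interest: $166.00 + $152.00 + $138.00 + $123.00 + $106.00 + $88.00 + $68.00 + $47.00 + $25.00 = $913.00

$913.00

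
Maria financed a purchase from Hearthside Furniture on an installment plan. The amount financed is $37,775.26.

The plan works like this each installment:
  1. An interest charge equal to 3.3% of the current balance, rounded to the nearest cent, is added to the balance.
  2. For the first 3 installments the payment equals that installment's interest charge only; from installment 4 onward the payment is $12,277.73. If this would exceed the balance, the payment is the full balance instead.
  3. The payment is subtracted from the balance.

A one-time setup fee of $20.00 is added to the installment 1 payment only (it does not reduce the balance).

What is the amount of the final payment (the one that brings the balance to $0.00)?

$3,695.80

Installment 1: $37,775.26 +$1,246.58 interest = $39,021.84; pay $1,246.58 (+ $20.00 fee) → $37,775.26
Installment 2: $37,775.26 +$1,246.58 interest = $39,021.84; pay $1,246.58 → $37,775.26
Installment 3: $37,775.26 +$1,246.58 interest = $39,021.84; pay $1,246.58 → $37,775.26
Installment 4: $37,775.26 +$1,246.58 interest = $39,021.84; pay $12,277.73 → $26,744.11
Installment 5: $26,744.11 +$882.56 interest = $27,626.67; pay $12,277.73 → $15,348.94
Installment 6: $15,348.94 +$506.52 interest = $15,855.46; pay $12,277.73 → $3,577.73
Installment 7: $3,577.73 +$118.07 interest = $3,695.80; pay $3,695.80 → $0.00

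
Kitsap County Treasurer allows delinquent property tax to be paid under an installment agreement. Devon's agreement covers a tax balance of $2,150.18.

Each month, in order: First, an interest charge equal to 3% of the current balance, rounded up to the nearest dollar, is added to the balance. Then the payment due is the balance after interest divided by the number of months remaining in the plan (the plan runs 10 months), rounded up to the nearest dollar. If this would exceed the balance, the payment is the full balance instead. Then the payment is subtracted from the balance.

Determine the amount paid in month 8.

Month 1: $2,150.18 +$65.00 interest = $2,215.18; pay $222.00 → $1,993.18
Month 2: $1,993.18 +$60.00 interest = $2,053.18; pay $229.00 → $1,824.18
Month 3: $1,824.18 +$55.00 interest = $1,879.18; pay $235.00 → $1,644.18
Month 4: $1,644.18 +$50.00 interest = $1,694.18; pay $243.00 → $1,451.18
Month 5: $1,451.18 +$44.00 interest = $1,495.18; pay $250.00 → $1,245.18
Month 6: $1,245.18 +$38.00 interest = $1,283.18; pay $257.00 → $1,026.18
Month 7: $1,026.18 +$31.00 interest = $1,057.18; pay $265.00 → $792.18
Month 8: $792.18 +$24.00 interest = $816.18; pay $273.00 → $543.18

$273.00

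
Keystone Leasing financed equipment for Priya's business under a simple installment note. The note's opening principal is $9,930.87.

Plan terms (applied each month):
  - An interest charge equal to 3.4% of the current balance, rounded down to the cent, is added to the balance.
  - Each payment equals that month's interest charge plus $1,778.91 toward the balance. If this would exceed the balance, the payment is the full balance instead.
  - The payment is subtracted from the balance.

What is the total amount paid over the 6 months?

Month 1: opening $9,930.87; interest $337.64 → $10,268.51; payment $2,116.55; balance $8,151.96
Month 2: opening $8,151.96; interest $277.16 → $8,429.12; payment $2,056.07; balance $6,373.05
Month 3: opening $6,373.05; interest $216.68 → $6,589.73; payment $1,995.59; balance $4,594.14
Month 4: opening $4,594.14; interest $156.20 → $4,750.34; payment $1,935.11; balance $2,815.23
Month 5: opening $2,815.23; interest $95.71 → $2,910.94; payment $1,874.62; balance $1,036.32
Month 6: opening $1,036.32; interest $35.23 → $1,071.55; payment $1,071.55; balance $0.00
Total paid: $11,049.49

$11,049.49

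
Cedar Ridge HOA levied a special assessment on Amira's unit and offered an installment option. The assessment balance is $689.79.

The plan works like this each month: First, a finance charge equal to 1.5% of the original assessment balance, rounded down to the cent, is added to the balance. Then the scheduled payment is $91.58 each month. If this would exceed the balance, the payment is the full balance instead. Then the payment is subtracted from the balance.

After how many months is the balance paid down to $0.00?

Month 1: $689.79 +$10.34 interest = $700.13; pay $91.58 → $608.55
Month 2: $608.55 +$10.34 interest = $618.89; pay $91.58 → $527.31
Month 3: $527.31 +$10.34 interest = $537.65; pay $91.58 → $446.07
Month 4: $446.07 +$10.34 interest = $456.41; pay $91.58 → $364.83
Month 5: $364.83 +$10.34 interest = $375.17; pay $91.58 → $283.59
Month 6: $283.59 +$10.34 interest = $293.93; pay $91.58 → $202.35
Month 7: $202.35 +$10.34 interest = $212.69; pay $91.58 → $121.11
Month 8: $121.11 +$10.34 interest = $131.45; pay $91.58 → $39.87
Month 9: $39.87 +$10.34 interest = $50.21; pay $50.21 → $0.00
Balance reaches $0.00 in month 9.

9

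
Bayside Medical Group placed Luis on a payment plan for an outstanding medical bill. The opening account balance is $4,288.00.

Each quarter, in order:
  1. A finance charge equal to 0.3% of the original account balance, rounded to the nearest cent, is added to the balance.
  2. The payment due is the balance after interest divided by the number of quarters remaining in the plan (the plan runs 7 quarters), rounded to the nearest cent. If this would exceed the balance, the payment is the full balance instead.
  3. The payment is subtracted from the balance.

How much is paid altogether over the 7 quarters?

Quarter 1: $4,288.00 +$12.86 interest = $4,300.86; pay $614.41 → $3,686.45
Quarter 2: $3,686.45 +$12.86 interest = $3,699.31; pay $616.55 → $3,082.76
Quarter 3: $3,082.76 +$12.86 interest = $3,095.62; pay $619.12 → $2,476.50
Quarter 4: $2,476.50 +$12.86 interest = $2,489.36; pay $622.34 → $1,867.02
Quarter 5: $1,867.02 +$12.86 interest = $1,879.88; pay $626.63 → $1,253.25
Quarter 6: $1,253.25 +$12.86 interest = $1,266.11; pay $633.06 → $633.05
Quarter 7: $633.05 +$12.86 interest = $645.91; pay $645.91 → $0.00
Total paid: $4,378.02

$4,378.02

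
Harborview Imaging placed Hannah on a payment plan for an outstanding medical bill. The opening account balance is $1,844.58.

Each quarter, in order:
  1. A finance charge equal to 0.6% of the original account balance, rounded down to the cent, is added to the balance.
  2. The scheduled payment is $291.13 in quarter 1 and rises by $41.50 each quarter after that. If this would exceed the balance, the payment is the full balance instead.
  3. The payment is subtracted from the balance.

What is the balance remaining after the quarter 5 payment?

# | Opening | Interest | Payment | End bal
1 | $1,844.58 | $11.06 | $291.13 | $1,564.51
2 | $1,564.51 | $11.06 | $332.63 | $1,242.94
3 | $1,242.94 | $11.06 | $374.13 | $879.87
4 | $879.87 | $11.06 | $415.63 | $475.30
5 | $475.30 | $11.06 | $457.13 | $29.23

$29.23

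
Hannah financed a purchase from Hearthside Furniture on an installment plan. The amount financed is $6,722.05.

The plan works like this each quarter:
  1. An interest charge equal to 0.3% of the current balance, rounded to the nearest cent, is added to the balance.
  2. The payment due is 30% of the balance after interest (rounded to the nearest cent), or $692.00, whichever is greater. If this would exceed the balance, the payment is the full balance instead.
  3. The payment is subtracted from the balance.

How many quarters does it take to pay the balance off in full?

# | Opening | Interest | Payment | End bal
1 | $6,722.05 | $20.17 | $2,022.67 | $4,719.55
2 | $4,719.55 | $14.16 | $1,420.11 | $3,313.60
3 | $3,313.60 | $9.94 | $997.06 | $2,326.48
4 | $2,326.48 | $6.98 | $700.04 | $1,633.42
5 | $1,633.42 | $4.90 | $692.00 | $946.32
6 | $946.32 | $2.84 | $692.00 | $257.16
7 | $257.16 | $0.77 | $257.93 | $0.00
Balance reaches $0.00 in quarter 7.

7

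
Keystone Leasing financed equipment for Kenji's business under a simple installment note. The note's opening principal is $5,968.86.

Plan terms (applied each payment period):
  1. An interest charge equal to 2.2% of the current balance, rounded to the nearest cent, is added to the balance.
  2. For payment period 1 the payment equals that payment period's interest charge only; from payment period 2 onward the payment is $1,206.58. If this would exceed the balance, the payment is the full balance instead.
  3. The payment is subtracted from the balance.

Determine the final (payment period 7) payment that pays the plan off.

$358.42

Payment period 1: opening $5,968.86; interest $131.31 → $6,100.17; payment $131.31; balance $5,968.86
Payment period 2: opening $5,968.86; interest $131.31 → $6,100.17; payment $1,206.58; balance $4,893.59
Payment period 3: opening $4,893.59; interest $107.66 → $5,001.25; payment $1,206.58; balance $3,794.67
Payment period 4: opening $3,794.67; interest $83.48 → $3,878.15; payment $1,206.58; balance $2,671.57
Payment period 5: opening $2,671.57; interest $58.77 → $2,730.34; payment $1,206.58; balance $1,523.76
Payment period 6: opening $1,523.76; interest $33.52 → $1,557.28; payment $1,206.58; balance $350.70
Payment period 7: opening $350.70; interest $7.72 → $358.42; payment $358.42; balance $0.00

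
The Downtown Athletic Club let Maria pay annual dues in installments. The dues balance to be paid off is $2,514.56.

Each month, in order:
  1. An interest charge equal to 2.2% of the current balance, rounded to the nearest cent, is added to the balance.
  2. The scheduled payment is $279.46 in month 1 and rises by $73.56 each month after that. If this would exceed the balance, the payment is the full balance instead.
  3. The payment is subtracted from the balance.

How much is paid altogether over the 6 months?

Month 1: $2,514.56 +$55.32 interest = $2,569.88; pay $279.46 → $2,290.42
Month 2: $2,290.42 +$50.39 interest = $2,340.81; pay $353.02 → $1,987.79
Month 3: $1,987.79 +$43.73 interest = $2,031.52; pay $426.58 → $1,604.94
Month 4: $1,604.94 +$35.31 interest = $1,640.25; pay $500.14 → $1,140.11
Month 5: $1,140.11 +$25.08 interest = $1,165.19; pay $573.70 → $591.49
Month 6: $591.49 +$13.01 interest = $604.50; pay $604.50 → $0.00
Total paid: $2,737.40

$2,737.40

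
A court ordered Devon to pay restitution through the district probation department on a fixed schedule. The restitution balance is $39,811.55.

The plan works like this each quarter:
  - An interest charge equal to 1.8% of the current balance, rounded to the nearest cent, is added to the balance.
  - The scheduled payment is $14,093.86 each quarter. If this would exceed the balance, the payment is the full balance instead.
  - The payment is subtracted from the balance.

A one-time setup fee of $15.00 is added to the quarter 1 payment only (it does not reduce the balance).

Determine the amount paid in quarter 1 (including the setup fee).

# | Opening | Interest | Payment | Fee | End bal
1 | $39,811.55 | $716.61 | $14,093.86 | $15.00 | $26,434.30

$14,108.86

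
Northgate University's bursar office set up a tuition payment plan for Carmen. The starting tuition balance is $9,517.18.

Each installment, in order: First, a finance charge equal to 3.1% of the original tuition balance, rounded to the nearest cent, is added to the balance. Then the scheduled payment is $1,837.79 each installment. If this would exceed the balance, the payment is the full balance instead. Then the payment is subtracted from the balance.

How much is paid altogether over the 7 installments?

$11,582.39

Installment 1: opening $9,517.18; interest $295.03 → $9,812.21; payment $1,837.79; balance $7,974.42
Installment 2: opening $7,974.42; interest $295.03 → $8,269.45; payment $1,837.79; balance $6,431.66
Installment 3: opening $6,431.66; interest $295.03 → $6,726.69; payment $1,837.79; balance $4,888.90
Installment 4: opening $4,888.90; interest $295.03 → $5,183.93; payment $1,837.79; balance $3,346.14
Installment 5: opening $3,346.14; interest $295.03 → $3,641.17; payment $1,837.79; balance $1,803.38
Installment 6: opening $1,803.38; interest $295.03 → $2,098.41; payment $1,837.79; balance $260.62
Installment 7: opening $260.62; interest $295.03 → $555.65; payment $555.65; balance $0.00
Total paid: $11,582.39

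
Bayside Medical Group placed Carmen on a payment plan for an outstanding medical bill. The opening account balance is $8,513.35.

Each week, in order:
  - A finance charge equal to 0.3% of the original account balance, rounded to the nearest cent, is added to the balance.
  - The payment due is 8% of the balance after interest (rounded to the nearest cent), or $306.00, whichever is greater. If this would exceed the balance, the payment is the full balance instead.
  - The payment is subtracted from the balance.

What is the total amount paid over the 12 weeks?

# | Opening | Interest | Payment | End bal
1 | $8,513.35 | $25.54 | $683.11 | $7,855.78
2 | $7,855.78 | $25.54 | $630.51 | $7,250.81
3 | $7,250.81 | $25.54 | $582.11 | $6,694.24
4 | $6,694.24 | $25.54 | $537.58 | $6,182.20
5 | $6,182.20 | $25.54 | $496.62 | $5,711.12
6 | $5,711.12 | $25.54 | $458.93 | $5,277.73
7 | $5,277.73 | $25.54 | $424.26 | $4,879.01
8 | $4,879.01 | $25.54 | $392.36 | $4,512.19
9 | $4,512.19 | $25.54 | $363.02 | $4,174.71
10 | $4,174.71 | $25.54 | $336.02 | $3,864.23
11 | $3,864.23 | $25.54 | $311.18 | $3,578.59
12 | $3,578.59 | $25.54 | $306.00 | $3,298.13
Total paid: $5,521.70

$5,521.70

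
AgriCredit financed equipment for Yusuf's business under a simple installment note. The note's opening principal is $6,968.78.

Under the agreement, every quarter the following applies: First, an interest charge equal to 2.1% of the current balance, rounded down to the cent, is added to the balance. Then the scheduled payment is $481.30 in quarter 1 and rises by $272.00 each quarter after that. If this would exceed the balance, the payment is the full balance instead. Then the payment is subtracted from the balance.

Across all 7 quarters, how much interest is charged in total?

$667.21

Quarter 1: opening $6,968.78; interest $146.34 → $7,115.12; payment $481.30; balance $6,633.82
Quarter 2: opening $6,633.82; interest $139.31 → $6,773.13; payment $753.30; balance $6,019.83
Quarter 3: opening $6,019.83; interest $126.41 → $6,146.24; payment $1,025.30; balance $5,120.94
Quarter 4: opening $5,120.94; interest $107.53 → $5,228.47; payment $1,297.30; balance $3,931.17
Quarter 5: opening $3,931.17; interest $82.55 → $4,013.72; payment $1,569.30; balance $2,444.42
Quarter 6: opening $2,444.42; interest $51.33 → $2,495.75; payment $1,841.30; balance $654.45
Quarter 7: opening $654.45; interest $13.74 → $668.19; payment $668.19; balance $0.00
Total interest: $146.34 + $139.31 + $126.41 + $107.53 + $82.55 + $51.33 + $13.74 = $667.21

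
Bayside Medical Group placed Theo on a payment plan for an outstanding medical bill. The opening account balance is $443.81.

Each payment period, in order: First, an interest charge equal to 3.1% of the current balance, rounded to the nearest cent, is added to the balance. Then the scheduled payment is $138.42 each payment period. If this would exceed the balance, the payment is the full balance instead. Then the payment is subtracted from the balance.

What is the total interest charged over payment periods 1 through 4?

$31.36

Payment period 1: $443.81 +$13.76 interest = $457.57; pay $138.42 → $319.15
Payment period 2: $319.15 +$9.89 interest = $329.04; pay $138.42 → $190.62
Payment period 3: $190.62 +$5.91 interest = $196.53; pay $138.42 → $58.11
Payment period 4: $58.11 +$1.80 interest = $59.91; pay $59.91 → $0.00
Total interest: $13.76 + $9.89 + $5.91 + $1.80 = $31.36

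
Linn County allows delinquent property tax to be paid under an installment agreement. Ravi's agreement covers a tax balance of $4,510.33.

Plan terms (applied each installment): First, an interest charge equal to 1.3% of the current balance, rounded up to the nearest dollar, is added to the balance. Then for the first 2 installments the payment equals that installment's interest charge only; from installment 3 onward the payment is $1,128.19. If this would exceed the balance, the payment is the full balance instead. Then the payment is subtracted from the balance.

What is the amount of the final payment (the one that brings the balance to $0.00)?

# | Opening | Interest | Payment | End bal
1 | $4,510.33 | $59.00 | $59.00 | $4,510.33
2 | $4,510.33 | $59.00 | $59.00 | $4,510.33
3 | $4,510.33 | $59.00 | $1,128.19 | $3,441.14
4 | $3,441.14 | $45.00 | $1,128.19 | $2,357.95
5 | $2,357.95 | $31.00 | $1,128.19 | $1,260.76
6 | $1,260.76 | $17.00 | $1,128.19 | $149.57
7 | $149.57 | $2.00 | $151.57 | $0.00

$151.57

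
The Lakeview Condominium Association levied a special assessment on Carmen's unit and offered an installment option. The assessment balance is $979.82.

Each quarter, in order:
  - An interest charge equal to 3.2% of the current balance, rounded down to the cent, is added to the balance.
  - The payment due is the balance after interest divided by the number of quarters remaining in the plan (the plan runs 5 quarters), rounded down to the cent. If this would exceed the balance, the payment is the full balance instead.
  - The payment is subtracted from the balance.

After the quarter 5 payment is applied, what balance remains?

# | Opening | Interest | Payment | End bal
1 | $979.82 | $31.35 | $202.23 | $808.94
2 | $808.94 | $25.88 | $208.70 | $626.12
3 | $626.12 | $20.03 | $215.38 | $430.77
4 | $430.77 | $13.78 | $222.27 | $222.28
5 | $222.28 | $7.11 | $229.39 | $0.00

$0.00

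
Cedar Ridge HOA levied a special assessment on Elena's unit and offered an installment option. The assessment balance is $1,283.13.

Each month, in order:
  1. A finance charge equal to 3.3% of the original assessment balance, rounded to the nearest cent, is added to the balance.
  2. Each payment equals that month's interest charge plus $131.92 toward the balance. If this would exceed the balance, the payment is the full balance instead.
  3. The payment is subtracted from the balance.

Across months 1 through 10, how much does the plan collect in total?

$1,706.53

# | Opening | Interest | Payment | End bal
1 | $1,283.13 | $42.34 | $174.26 | $1,151.21
2 | $1,151.21 | $42.34 | $174.26 | $1,019.29
3 | $1,019.29 | $42.34 | $174.26 | $887.37
4 | $887.37 | $42.34 | $174.26 | $755.45
5 | $755.45 | $42.34 | $174.26 | $623.53
6 | $623.53 | $42.34 | $174.26 | $491.61
7 | $491.61 | $42.34 | $174.26 | $359.69
8 | $359.69 | $42.34 | $174.26 | $227.77
9 | $227.77 | $42.34 | $174.26 | $95.85
10 | $95.85 | $42.34 | $138.19 | $0.00
Total paid: $1,706.53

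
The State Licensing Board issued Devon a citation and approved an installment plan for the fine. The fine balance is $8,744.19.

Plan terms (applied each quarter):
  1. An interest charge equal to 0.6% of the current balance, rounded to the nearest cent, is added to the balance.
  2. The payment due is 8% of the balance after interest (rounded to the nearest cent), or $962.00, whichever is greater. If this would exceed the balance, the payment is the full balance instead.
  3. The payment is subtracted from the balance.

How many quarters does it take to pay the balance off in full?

10

Quarter 1: opening $8,744.19; interest $52.47 → $8,796.66; payment $962.00; balance $7,834.66
Quarter 2: opening $7,834.66; interest $47.01 → $7,881.67; payment $962.00; balance $6,919.67
Quarter 3: opening $6,919.67; interest $41.52 → $6,961.19; payment $962.00; balance $5,999.19
Quarter 4: opening $5,999.19; interest $36.00 → $6,035.19; payment $962.00; balance $5,073.19
Quarter 5: opening $5,073.19; interest $30.44 → $5,103.63; payment $962.00; balance $4,141.63
Quarter 6: opening $4,141.63; interest $24.85 → $4,166.48; payment $962.00; balance $3,204.48
Quarter 7: opening $3,204.48; interest $19.23 → $3,223.71; payment $962.00; balance $2,261.71
Quarter 8: opening $2,261.71; interest $13.57 → $2,275.28; payment $962.00; balance $1,313.28
Quarter 9: opening $1,313.28; interest $7.88 → $1,321.16; payment $962.00; balance $359.16
Quarter 10: opening $359.16; interest $2.15 → $361.31; payment $361.31; balance $0.00
Balance reaches $0.00 in quarter 10.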